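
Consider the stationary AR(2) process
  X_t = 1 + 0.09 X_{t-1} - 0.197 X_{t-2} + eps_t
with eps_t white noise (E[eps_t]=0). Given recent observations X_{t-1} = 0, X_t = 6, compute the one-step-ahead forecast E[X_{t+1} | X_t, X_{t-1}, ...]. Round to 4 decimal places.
E[X_{t+1} \mid \mathcal F_t] = 1.5400

For an AR(p) model X_t = c + sum_i phi_i X_{t-i} + eps_t, the
one-step-ahead conditional mean is
  E[X_{t+1} | X_t, ...] = c + sum_i phi_i X_{t+1-i}.
Substitute known values:
  E[X_{t+1} | ...] = 1 + (0.09) * (6) + (-0.197) * (0)
                   = 1.5400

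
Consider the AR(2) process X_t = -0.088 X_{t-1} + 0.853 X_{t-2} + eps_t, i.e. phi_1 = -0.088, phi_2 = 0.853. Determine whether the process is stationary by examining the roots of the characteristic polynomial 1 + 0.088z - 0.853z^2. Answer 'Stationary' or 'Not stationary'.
\text{Stationary}

The AR(p) characteristic polynomial is P(z) = 1 + 0.088z - 0.853z^2.
Stationarity requires all roots to lie outside the unit circle, i.e. |z| > 1 for every root.
Set 1 + (0.088) z + (-0.853) z^2 = 0, i.e. a z^2 + b z + c = 0 with a = -0.853, b = 0.088, c = 1.
Discriminant D = b^2 - 4ac = (0.088)^2 - 4*(-0.853)*1 = 0.007744 - (-3.412) = 3.419744.
D >= 0, so the roots are real: z = (-b +/- sqrt(D)) / (2a) = (-0.088 +/- 1.849255) / (-1.706).
  z_1 = (-0.088 + 1.849255) / (-1.706) = -1.0324,   |z_1| = 1.0324.
  z_2 = (-0.088 - 1.849255) / (-1.706) = 1.1356,   |z_2| = 1.1356.
Moduli of all roots: 1.0324, 1.1356.
All moduli strictly greater than 1? Yes.
Verdict: Stationary.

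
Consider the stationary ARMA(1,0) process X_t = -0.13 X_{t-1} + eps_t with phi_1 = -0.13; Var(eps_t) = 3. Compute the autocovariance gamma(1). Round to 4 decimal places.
\gamma(1) = -0.3967

Multiply the model equation by X_{t-k} and take expectations. With theta_0 = psi_0 = 1 and psi_j the MA(infinity) weights, this gives
  gamma(k) - sum_i phi_i gamma(k-i) = c_k,
  c_k = sigma^2 * sum_{j=k..q} theta_j psi_{j-k}   (c_k = 0 for k > q),
using gamma(-m) = gamma(m).
Pure AR (q = 0): c_0 = sigma^2 = 3, c_k = 0 for k >= 1.
Equations for k = 0 and k = 1 (AR order 1):
  gamma(0) = phi_1 gamma(1) + c_0
  gamma(1) = phi_1 gamma(0) + c_1
Substituting the second into the first: gamma(0) (1 - phi_1^2) = c_0 + phi_1 c_1, so
  gamma(0) = c_0 / (1 - phi_1^2) = 3 / (1 - (-0.13)^2) = 3 / 0.9831 = 3.051572.
  gamma(1) = phi_1 gamma(0) = (-0.13)(3.051572) = -0.396704.
Therefore gamma(1) = -0.3967 (to 4 decimal places).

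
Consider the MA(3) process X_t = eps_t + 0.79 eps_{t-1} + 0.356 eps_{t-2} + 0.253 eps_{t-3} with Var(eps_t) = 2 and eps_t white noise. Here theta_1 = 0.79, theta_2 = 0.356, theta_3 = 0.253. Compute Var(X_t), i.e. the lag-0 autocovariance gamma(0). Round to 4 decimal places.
\gamma(0) = 3.6297

For an MA(q) process X_t = eps_t + sum_i theta_i eps_{t-i} with
Var(eps_t) = sigma^2, the variance is
  gamma(0) = sigma^2 * (1 + sum_i theta_i^2).
  sum_i theta_i^2 = (0.79)^2 + (0.356)^2 + (0.253)^2 = 0.6241 + 0.126736 + 0.064009 = 0.814845.
  gamma(0) = 2 * (1 + 0.814845) = 2 * 1.814845 = 3.62969, which rounds to 3.6297.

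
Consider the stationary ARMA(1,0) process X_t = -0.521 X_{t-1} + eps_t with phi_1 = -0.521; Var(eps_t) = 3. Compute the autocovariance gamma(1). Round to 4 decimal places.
\gamma(1) = -2.1453

Multiply the model equation by X_{t-k} and take expectations. With theta_0 = psi_0 = 1 and psi_j the MA(infinity) weights, this gives
  gamma(k) - sum_i phi_i gamma(k-i) = c_k,
  c_k = sigma^2 * sum_{j=k..q} theta_j psi_{j-k}   (c_k = 0 for k > q),
using gamma(-m) = gamma(m).
Pure AR (q = 0): c_0 = sigma^2 = 3, c_k = 0 for k >= 1.
Equations for k = 0 and k = 1 (AR order 1):
  gamma(0) = phi_1 gamma(1) + c_0
  gamma(1) = phi_1 gamma(0) + c_1
Substituting the second into the first: gamma(0) (1 - phi_1^2) = c_0 + phi_1 c_1, so
  gamma(0) = c_0 / (1 - phi_1^2) = 3 / (1 - (-0.521)^2) = 3 / 0.728559 = 4.117717.
  gamma(1) = phi_1 gamma(0) = (-0.521)(4.117717) = -2.145331.
Therefore gamma(1) = -2.1453 (to 4 decimal places).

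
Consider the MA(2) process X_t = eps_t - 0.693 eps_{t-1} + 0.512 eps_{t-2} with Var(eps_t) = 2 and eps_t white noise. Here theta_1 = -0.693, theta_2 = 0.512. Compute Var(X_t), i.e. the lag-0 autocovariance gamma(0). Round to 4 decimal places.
\gamma(0) = 3.4848

For an MA(q) process X_t = eps_t + sum_i theta_i eps_{t-i} with
Var(eps_t) = sigma^2, the variance is
  gamma(0) = sigma^2 * (1 + sum_i theta_i^2).
  sum_i theta_i^2 = (-0.693)^2 + (0.512)^2 = 0.480249 + 0.262144 = 0.742393.
  gamma(0) = 2 * (1 + 0.742393) = 2 * 1.742393 = 3.484786, which rounds to 3.4848.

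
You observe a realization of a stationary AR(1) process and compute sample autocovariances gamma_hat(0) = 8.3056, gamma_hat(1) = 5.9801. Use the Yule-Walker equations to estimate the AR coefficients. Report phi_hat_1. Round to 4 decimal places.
\hat\phi_{1} = 0.7200

The Yule-Walker equations for an AR(p) process read, in matrix form,
  Gamma_p phi = r_p,   with   (Gamma_p)_{ij} = gamma(|i - j|),
                       (r_p)_i = gamma(i),   i,j = 1..p.
Substitute the sample gammas (Toeplitz matrix and right-hand side of size 1):
  Gamma_p = [[8.3056]]
  r_p     = [5.9801]
With p = 1 this is the single equation gamma(0) phi_1 = gamma(1):
  phi_hat_1 = gamma(1) / gamma(0) = 5.9801 / 8.3056 = 0.7200.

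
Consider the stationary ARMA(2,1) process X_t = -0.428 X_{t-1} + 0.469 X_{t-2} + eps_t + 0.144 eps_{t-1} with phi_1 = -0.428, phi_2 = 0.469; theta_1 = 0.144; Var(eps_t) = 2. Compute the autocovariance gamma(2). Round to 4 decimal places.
\gamma(2) = 4.4659

Multiply the model equation by X_{t-k} and take expectations. With theta_0 = psi_0 = 1 and psi_j the MA(infinity) weights, this gives
  gamma(k) - sum_i phi_i gamma(k-i) = c_k,
  c_k = sigma^2 * sum_{j=k..q} theta_j psi_{j-k}   (c_k = 0 for k > q),
using gamma(-m) = gamma(m).
psi-weights needed (psi_j = theta_j + sum_i phi_i psi_{j-i}):
  psi_1 = theta_1 + phi_1 = 0.144 + (-0.428) = -0.284
Right-hand sides:
  c_0 = sigma^2 (1 + theta_1 psi_1) = 2 * (1 + (0.144)(-0.284)) = 2 * 0.959104 = 1.918208
  c_1 = sigma^2 theta_1 = 2 * (0.144) = 0.288
  c_2 = 0
Equations for k = 0, 1, 2 (AR order 2, c_2 = 0):
  (E0) gamma(0) = phi_1 gamma(1) + phi_2 gamma(2) + c_0
  (E1) gamma(1) = phi_1 gamma(0) + phi_2 gamma(1) + c_1
  (E2) gamma(2) = phi_1 gamma(1) + phi_2 gamma(0)
From (E1): gamma(1) = A gamma(0) + B with
  A = phi_1 / (1 - phi_2) = -0.428 / 0.531 = -0.806026,   B = c_1 / (1 - phi_2) = 0.288 / 0.531 = 0.542373.
Insert (E2) into (E0): gamma(0) (1 - phi_2^2) = phi_1 (1 + phi_2) gamma(1) + c_0.
  phi_1 (1 + phi_2) = (-0.428)(1.469) = -0.628732,   1 - phi_2^2 = 0.780039.
Replace gamma(1) by A gamma(0) + B and collect gamma(0):
  gamma(0) [0.780039 - (-0.628732)(-0.806026)] = (-0.628732)(0.542373) + 1.918208
  gamma(0) * 0.273264 = 1.577201
  gamma(0) = 1.577201 / 0.273264 = 5.771702.
  gamma(1) = A gamma(0) + B = (-0.806026)(5.771702) + (0.542373) = -4.109771.
  gamma(2) = phi_1 gamma(1) + phi_2 gamma(0) = (-0.428)(-4.109771) + (0.469)(5.771702) = 4.46591.
Therefore gamma(2) = 4.4659 (to 4 decimal places).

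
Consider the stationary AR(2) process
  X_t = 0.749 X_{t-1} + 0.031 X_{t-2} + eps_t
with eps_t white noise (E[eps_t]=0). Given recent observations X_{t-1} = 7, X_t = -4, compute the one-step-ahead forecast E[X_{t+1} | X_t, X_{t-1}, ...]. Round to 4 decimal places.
E[X_{t+1} \mid \mathcal F_t] = -2.7790

For an AR(p) model X_t = c + sum_i phi_i X_{t-i} + eps_t, the
one-step-ahead conditional mean is
  E[X_{t+1} | X_t, ...] = c + sum_i phi_i X_{t+1-i}.
Substitute known values:
  E[X_{t+1} | ...] = (0.749) * (-4) + (0.031) * (7)
                   = -2.7790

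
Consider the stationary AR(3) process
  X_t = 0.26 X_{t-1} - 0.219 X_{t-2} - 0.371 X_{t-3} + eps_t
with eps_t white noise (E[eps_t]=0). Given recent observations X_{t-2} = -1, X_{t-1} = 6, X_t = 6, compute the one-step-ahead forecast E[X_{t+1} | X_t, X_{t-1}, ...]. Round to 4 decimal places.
E[X_{t+1} \mid \mathcal F_t] = 0.6170

For an AR(p) model X_t = c + sum_i phi_i X_{t-i} + eps_t, the
one-step-ahead conditional mean is
  E[X_{t+1} | X_t, ...] = c + sum_i phi_i X_{t+1-i}.
Substitute known values:
  E[X_{t+1} | ...] = (0.26) * (6) + (-0.219) * (6) + (-0.371) * (-1)
                   = 0.6170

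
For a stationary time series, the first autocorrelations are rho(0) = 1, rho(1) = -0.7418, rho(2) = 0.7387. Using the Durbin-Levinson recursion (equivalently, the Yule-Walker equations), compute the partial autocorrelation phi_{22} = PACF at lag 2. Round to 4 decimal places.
\phi_{22} = 0.4190

The PACF at lag k is phi_{kk}, the last component of the solution
to the Yule-Walker system G_k phi = r_k where
  (G_k)_{ij} = rho(|i - j|), (r_k)_i = rho(i), i,j = 1..k.
Equivalently, Durbin-Levinson gives phi_{kk} iteratively:
  phi_{11} = rho(1)
  phi_{kk} = [rho(k) - sum_{j=1..k-1} phi_{k-1,j} rho(k-j)]
            / [1 - sum_{j=1..k-1} phi_{k-1,j} rho(j)],
  phi_{k,j} = phi_{k-1,j} - phi_{kk} phi_{k-1,k-j},  j = 1..k-1.
Step k = 1:
  phi_11 = rho(1) = -0.7418.
Step k = 2:
  phi_22 = [rho(2) - phi_11 rho(1)] / [1 - phi_11 rho(1)] = [0.7387 - (-0.7418)(-0.7418)] / [1 - (-0.7418)(-0.7418)]
         = 0.18843276 / 0.44973276 = 0.419.
Therefore phi_{22} = 0.4190.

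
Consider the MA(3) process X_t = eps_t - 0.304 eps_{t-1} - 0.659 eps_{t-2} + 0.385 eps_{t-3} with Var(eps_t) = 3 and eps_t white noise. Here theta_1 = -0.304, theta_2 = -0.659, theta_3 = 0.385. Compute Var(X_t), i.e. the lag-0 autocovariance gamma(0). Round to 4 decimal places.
\gamma(0) = 5.0248

For an MA(q) process X_t = eps_t + sum_i theta_i eps_{t-i} with
Var(eps_t) = sigma^2, the variance is
  gamma(0) = sigma^2 * (1 + sum_i theta_i^2).
  sum_i theta_i^2 = (-0.304)^2 + (-0.659)^2 + (0.385)^2 = 0.092416 + 0.434281 + 0.148225 = 0.674922.
  gamma(0) = 3 * (1 + 0.674922) = 3 * 1.674922 = 5.024766, which rounds to 5.0248.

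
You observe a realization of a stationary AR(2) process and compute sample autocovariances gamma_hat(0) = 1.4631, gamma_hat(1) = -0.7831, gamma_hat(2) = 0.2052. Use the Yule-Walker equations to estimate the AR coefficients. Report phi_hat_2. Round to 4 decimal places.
\hat\phi_{2} = -0.2049

The Yule-Walker equations for an AR(p) process read, in matrix form,
  Gamma_p phi = r_p,   with   (Gamma_p)_{ij} = gamma(|i - j|),
                       (r_p)_i = gamma(i),   i,j = 1..p.
Substitute the sample gammas (Toeplitz matrix and right-hand side of size 2):
  Gamma_p = [[1.4631, -0.7831], [-0.7831, 1.4631]]
  r_p     = [-0.7831, 0.2052]
Written out:
  1.4631 phi_1 - 0.7831 phi_2 = -0.7831
  -0.7831 phi_1 + 1.4631 phi_2 = 0.2052
Solve by Cramer's rule:
  det = gamma(0)^2 - gamma(1)^2 = (1.4631)^2 - (-0.7831)^2 = 2.14066161 - 0.61324561 = 1.527416
  phi_hat_1 = [gamma(1) gamma(0) - gamma(1) gamma(2)] / det = [(-0.7831)(1.4631) - (-0.7831)(0.2052)] / 1.527416 = -0.98506149 / 1.527416 = -0.6449
  phi_hat_2 = [gamma(0) gamma(2) - gamma(1)^2] / det = [(1.4631)(0.2052) - (-0.7831)^2] / 1.527416 = -0.31301749 / 1.527416 = -0.2049
So phi_hat = [-0.6449, -0.2049].
Therefore phi_hat_2 = -0.2049.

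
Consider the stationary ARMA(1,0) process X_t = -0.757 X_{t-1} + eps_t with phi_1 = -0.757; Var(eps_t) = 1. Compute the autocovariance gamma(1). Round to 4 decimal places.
\gamma(1) = -1.7730

Multiply the model equation by X_{t-k} and take expectations. With theta_0 = psi_0 = 1 and psi_j the MA(infinity) weights, this gives
  gamma(k) - sum_i phi_i gamma(k-i) = c_k,
  c_k = sigma^2 * sum_{j=k..q} theta_j psi_{j-k}   (c_k = 0 for k > q),
using gamma(-m) = gamma(m).
Pure AR (q = 0): c_0 = sigma^2 = 1, c_k = 0 for k >= 1.
Equations for k = 0 and k = 1 (AR order 1):
  gamma(0) = phi_1 gamma(1) + c_0
  gamma(1) = phi_1 gamma(0) + c_1
Substituting the second into the first: gamma(0) (1 - phi_1^2) = c_0 + phi_1 c_1, so
  gamma(0) = c_0 / (1 - phi_1^2) = 1 / (1 - (-0.757)^2) = 1 / 0.426951 = 2.342189.
  gamma(1) = phi_1 gamma(0) = (-0.757)(2.342189) = -1.773037.
Therefore gamma(1) = -1.7730 (to 4 decimal places).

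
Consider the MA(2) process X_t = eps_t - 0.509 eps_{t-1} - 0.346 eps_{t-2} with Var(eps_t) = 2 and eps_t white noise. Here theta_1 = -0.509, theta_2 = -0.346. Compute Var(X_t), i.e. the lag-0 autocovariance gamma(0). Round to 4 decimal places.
\gamma(0) = 2.7576

For an MA(q) process X_t = eps_t + sum_i theta_i eps_{t-i} with
Var(eps_t) = sigma^2, the variance is
  gamma(0) = sigma^2 * (1 + sum_i theta_i^2).
  sum_i theta_i^2 = (-0.509)^2 + (-0.346)^2 = 0.259081 + 0.119716 = 0.378797.
  gamma(0) = 2 * (1 + 0.378797) = 2 * 1.378797 = 2.757594, which rounds to 2.7576.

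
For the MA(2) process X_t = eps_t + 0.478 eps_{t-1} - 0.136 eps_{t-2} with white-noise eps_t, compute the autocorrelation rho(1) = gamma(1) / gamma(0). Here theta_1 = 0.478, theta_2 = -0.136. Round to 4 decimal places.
\rho(1) = 0.3312

For an MA(q) process with theta_0 = 1, the autocovariance is
  gamma(k) = sigma^2 * sum_{i=0..q-k} theta_i * theta_{i+k},
and rho(k) = gamma(k) / gamma(0). Sigma^2 cancels.
  numerator   = (1)*(0.478) + (0.478)*(-0.136) = 0.412992.
  denominator = (1)^2 + (0.478)^2 + (-0.136)^2 = 1.24698.
  rho(1) = 0.412992 / 1.24698 = 0.3312.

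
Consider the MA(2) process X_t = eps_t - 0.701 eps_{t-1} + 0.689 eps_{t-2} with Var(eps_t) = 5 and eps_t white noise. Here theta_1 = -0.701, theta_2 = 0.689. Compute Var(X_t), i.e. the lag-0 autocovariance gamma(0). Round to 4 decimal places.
\gamma(0) = 9.8306

For an MA(q) process X_t = eps_t + sum_i theta_i eps_{t-i} with
Var(eps_t) = sigma^2, the variance is
  gamma(0) = sigma^2 * (1 + sum_i theta_i^2).
  sum_i theta_i^2 = (-0.701)^2 + (0.689)^2 = 0.491401 + 0.474721 = 0.966122.
  gamma(0) = 5 * (1 + 0.966122) = 5 * 1.966122 = 9.83061, which rounds to 9.8306.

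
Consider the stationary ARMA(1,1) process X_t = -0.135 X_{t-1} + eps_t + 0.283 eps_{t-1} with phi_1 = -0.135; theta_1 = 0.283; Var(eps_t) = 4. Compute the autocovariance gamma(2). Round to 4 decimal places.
\gamma(2) = -0.0783

Multiply the model equation by X_{t-k} and take expectations. With theta_0 = psi_0 = 1 and psi_j the MA(infinity) weights, this gives
  gamma(k) - sum_i phi_i gamma(k-i) = c_k,
  c_k = sigma^2 * sum_{j=k..q} theta_j psi_{j-k}   (c_k = 0 for k > q),
using gamma(-m) = gamma(m).
psi-weights needed (psi_j = theta_j + sum_i phi_i psi_{j-i}):
  psi_1 = theta_1 + phi_1 = 0.283 + (-0.135) = 0.148
Right-hand sides:
  c_0 = sigma^2 (1 + theta_1 psi_1) = 4 * (1 + (0.283)(0.148)) = 4 * 1.041884 = 4.167536
  c_1 = sigma^2 theta_1 = 4 * (0.283) = 1.132
  c_2 = 0
Equations for k = 0 and k = 1 (AR order 1):
  gamma(0) = phi_1 gamma(1) + c_0
  gamma(1) = phi_1 gamma(0) + c_1
Substituting the second into the first: gamma(0) (1 - phi_1^2) = c_0 + phi_1 c_1, so
  gamma(0) = (c_0 + phi_1 c_1) / (1 - phi_1^2) = (4.167536 + (-0.135)(1.132)) / (1 - (-0.135)^2) = 4.014716 / 0.981775 = 4.089242.
  gamma(1) = phi_1 gamma(0) + c_1 = (-0.135)(4.089242) + (1.132) = 0.579952.
For k = 2 (> q): gamma(2) = phi_1 gamma(1) = (-0.135)(0.579952) = -0.078294.
Therefore gamma(2) = -0.0783 (to 4 decimal places).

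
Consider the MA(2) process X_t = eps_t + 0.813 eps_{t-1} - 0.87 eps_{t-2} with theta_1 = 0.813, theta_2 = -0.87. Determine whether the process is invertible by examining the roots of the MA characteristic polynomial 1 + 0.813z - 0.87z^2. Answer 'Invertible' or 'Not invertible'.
\text{Not invertible}

The MA(q) characteristic polynomial is P(z) = 1 + 0.813z - 0.87z^2.
Invertibility requires all roots to lie outside the unit circle, i.e. |z| > 1 for every root.
Set 1 + (0.813) z + (-0.87) z^2 = 0, i.e. a z^2 + b z + c = 0 with a = -0.87, b = 0.813, c = 1.
Discriminant D = b^2 - 4ac = (0.813)^2 - 4*(-0.87)*1 = 0.660969 - (-3.48) = 4.140969.
D >= 0, so the roots are real: z = (-b +/- sqrt(D)) / (2a) = (-0.813 +/- 2.034937) / (-1.74).
  z_1 = (-0.813 + 2.034937) / (-1.74) = -0.7023,   |z_1| = 0.7023.
  z_2 = (-0.813 - 2.034937) / (-1.74) = 1.6367,   |z_2| = 1.6367.
Moduli of all roots: 0.7023, 1.6367.
All moduli strictly greater than 1? No.
Verdict: Not invertible.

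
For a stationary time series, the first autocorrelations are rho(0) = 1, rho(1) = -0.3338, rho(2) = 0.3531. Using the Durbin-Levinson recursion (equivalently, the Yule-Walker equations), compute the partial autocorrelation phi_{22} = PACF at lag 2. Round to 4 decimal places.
\phi_{22} = 0.2720

The PACF at lag k is phi_{kk}, the last component of the solution
to the Yule-Walker system G_k phi = r_k where
  (G_k)_{ij} = rho(|i - j|), (r_k)_i = rho(i), i,j = 1..k.
Equivalently, Durbin-Levinson gives phi_{kk} iteratively:
  phi_{11} = rho(1)
  phi_{kk} = [rho(k) - sum_{j=1..k-1} phi_{k-1,j} rho(k-j)]
            / [1 - sum_{j=1..k-1} phi_{k-1,j} rho(j)],
  phi_{k,j} = phi_{k-1,j} - phi_{kk} phi_{k-1,k-j},  j = 1..k-1.
Step k = 1:
  phi_11 = rho(1) = -0.3338.
Step k = 2:
  phi_22 = [rho(2) - phi_11 rho(1)] / [1 - phi_11 rho(1)] = [0.3531 - (-0.3338)(-0.3338)] / [1 - (-0.3338)(-0.3338)]
         = 0.24167756 / 0.88857756 = 0.272.
Therefore phi_{22} = 0.2720.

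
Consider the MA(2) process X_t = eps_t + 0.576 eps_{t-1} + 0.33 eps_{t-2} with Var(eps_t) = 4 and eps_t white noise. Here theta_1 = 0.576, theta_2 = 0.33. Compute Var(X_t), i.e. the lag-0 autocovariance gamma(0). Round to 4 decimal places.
\gamma(0) = 5.7627

For an MA(q) process X_t = eps_t + sum_i theta_i eps_{t-i} with
Var(eps_t) = sigma^2, the variance is
  gamma(0) = sigma^2 * (1 + sum_i theta_i^2).
  sum_i theta_i^2 = (0.576)^2 + (0.33)^2 = 0.331776 + 0.1089 = 0.440676.
  gamma(0) = 4 * (1 + 0.440676) = 4 * 1.440676 = 5.762704, which rounds to 5.7627.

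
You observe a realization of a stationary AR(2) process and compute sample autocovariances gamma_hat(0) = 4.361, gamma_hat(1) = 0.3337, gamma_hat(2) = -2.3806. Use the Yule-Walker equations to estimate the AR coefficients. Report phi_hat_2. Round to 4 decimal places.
\hat\phi_{2} = -0.5550

The Yule-Walker equations for an AR(p) process read, in matrix form,
  Gamma_p phi = r_p,   with   (Gamma_p)_{ij} = gamma(|i - j|),
                       (r_p)_i = gamma(i),   i,j = 1..p.
Substitute the sample gammas (Toeplitz matrix and right-hand side of size 2):
  Gamma_p = [[4.361, 0.3337], [0.3337, 4.361]]
  r_p     = [0.3337, -2.3806]
Written out:
  4.361 phi_1 + 0.3337 phi_2 = 0.3337
  0.3337 phi_1 + 4.361 phi_2 = -2.3806
Solve by Cramer's rule:
  det = gamma(0)^2 - gamma(1)^2 = (4.361)^2 - (0.3337)^2 = 19.018321 - 0.11135569 = 18.90696531
  phi_hat_1 = [gamma(1) gamma(0) - gamma(1) gamma(2)] / det = [(0.3337)(4.361) - (0.3337)(-2.3806)] / 18.90696531 = 2.24967192 / 18.90696531 = 0.119
  phi_hat_2 = [gamma(0) gamma(2) - gamma(1)^2] / det = [(4.361)(-2.3806) - (0.3337)^2] / 18.90696531 = -10.49315229 / 18.90696531 = -0.555
So phi_hat = [0.1190, -0.5550].
Therefore phi_hat_2 = -0.5550.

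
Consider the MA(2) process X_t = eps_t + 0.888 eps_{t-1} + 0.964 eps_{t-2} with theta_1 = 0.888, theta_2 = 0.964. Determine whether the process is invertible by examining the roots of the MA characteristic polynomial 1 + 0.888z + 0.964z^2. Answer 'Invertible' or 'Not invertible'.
\text{Invertible}

The MA(q) characteristic polynomial is P(z) = 1 + 0.888z + 0.964z^2.
Invertibility requires all roots to lie outside the unit circle, i.e. |z| > 1 for every root.
Set 1 + (0.888) z + (0.964) z^2 = 0, i.e. a z^2 + b z + c = 0 with a = 0.964, b = 0.888, c = 1.
Discriminant D = b^2 - 4ac = (0.888)^2 - 4*(0.964)*1 = 0.788544 - (3.856) = -3.067456.
D < 0, so the roots are the complex-conjugate pair z = (-b +/- i sqrt(-D)) / (2a) = -0.4606 +/- 0.9084i.
For a conjugate pair |z|^2 = z * conj(z) = (product of roots) = c/a = 1/(0.964) = 1.037344, so |z| = sqrt(1.037344) = 1.0185 for both roots.
Moduli of all roots: 1.0185, 1.0185.
All moduli strictly greater than 1? Yes.
Verdict: Invertible.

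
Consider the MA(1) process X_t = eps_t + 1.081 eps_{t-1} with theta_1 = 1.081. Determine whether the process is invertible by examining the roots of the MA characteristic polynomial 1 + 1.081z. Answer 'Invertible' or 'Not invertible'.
\text{Not invertible}

The MA(q) characteristic polynomial is P(z) = 1 + 1.081z.
Invertibility requires all roots to lie outside the unit circle, i.e. |z| > 1 for every root.
This is linear in z: 1 + (1.081) z = 0  =>  z = -1/(1.081) = -0.925069,  |z| = 0.925069.
Moduli of all roots: 0.9251.
All moduli strictly greater than 1? No.
Verdict: Not invertible.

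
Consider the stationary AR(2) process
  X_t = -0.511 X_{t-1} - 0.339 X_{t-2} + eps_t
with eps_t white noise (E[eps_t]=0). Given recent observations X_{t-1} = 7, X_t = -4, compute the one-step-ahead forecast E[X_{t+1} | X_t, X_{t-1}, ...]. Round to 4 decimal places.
E[X_{t+1} \mid \mathcal F_t] = -0.3290

For an AR(p) model X_t = c + sum_i phi_i X_{t-i} + eps_t, the
one-step-ahead conditional mean is
  E[X_{t+1} | X_t, ...] = c + sum_i phi_i X_{t+1-i}.
Substitute known values:
  E[X_{t+1} | ...] = (-0.511) * (-4) + (-0.339) * (7)
                   = -0.3290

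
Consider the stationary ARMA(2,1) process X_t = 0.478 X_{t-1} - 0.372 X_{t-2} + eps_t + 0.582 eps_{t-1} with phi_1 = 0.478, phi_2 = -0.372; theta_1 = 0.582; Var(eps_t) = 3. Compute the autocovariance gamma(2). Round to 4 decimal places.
\gamma(2) = -0.8119

Multiply the model equation by X_{t-k} and take expectations. With theta_0 = psi_0 = 1 and psi_j the MA(infinity) weights, this gives
  gamma(k) - sum_i phi_i gamma(k-i) = c_k,
  c_k = sigma^2 * sum_{j=k..q} theta_j psi_{j-k}   (c_k = 0 for k > q),
using gamma(-m) = gamma(m).
psi-weights needed (psi_j = theta_j + sum_i phi_i psi_{j-i}):
  psi_1 = theta_1 + phi_1 = 0.582 + (0.478) = 1.06
Right-hand sides:
  c_0 = sigma^2 (1 + theta_1 psi_1) = 3 * (1 + (0.582)(1.06)) = 3 * 1.61692 = 4.85076
  c_1 = sigma^2 theta_1 = 3 * (0.582) = 1.746
  c_2 = 0
Equations for k = 0, 1, 2 (AR order 2, c_2 = 0):
  (E0) gamma(0) = phi_1 gamma(1) + phi_2 gamma(2) + c_0
  (E1) gamma(1) = phi_1 gamma(0) + phi_2 gamma(1) + c_1
  (E2) gamma(2) = phi_1 gamma(1) + phi_2 gamma(0)
From (E1): gamma(1) = A gamma(0) + B with
  A = phi_1 / (1 - phi_2) = 0.478 / 1.372 = 0.348397,   B = c_1 / (1 - phi_2) = 1.746 / 1.372 = 1.272595.
Insert (E2) into (E0): gamma(0) (1 - phi_2^2) = phi_1 (1 + phi_2) gamma(1) + c_0.
  phi_1 (1 + phi_2) = (0.478)(0.628) = 0.300184,   1 - phi_2^2 = 0.861616.
Replace gamma(1) by A gamma(0) + B and collect gamma(0):
  gamma(0) [0.861616 - (0.300184)(0.348397)] = (0.300184)(1.272595) + 4.85076
  gamma(0) * 0.757033 = 5.232773
  gamma(0) = 5.232773 / 0.757033 = 6.912213.
  gamma(1) = A gamma(0) + B = (0.348397)(6.912213) + (1.272595) = 3.680785.
  gamma(2) = phi_1 gamma(1) + phi_2 gamma(0) = (0.478)(3.680785) + (-0.372)(6.912213) = -0.811928.
Therefore gamma(2) = -0.8119 (to 4 decimal places).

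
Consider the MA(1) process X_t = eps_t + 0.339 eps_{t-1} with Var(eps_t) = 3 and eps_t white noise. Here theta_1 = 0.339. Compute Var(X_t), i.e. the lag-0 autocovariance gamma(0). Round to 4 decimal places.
\gamma(0) = 3.3448

For an MA(q) process X_t = eps_t + sum_i theta_i eps_{t-i} with
Var(eps_t) = sigma^2, the variance is
  gamma(0) = sigma^2 * (1 + sum_i theta_i^2).
  sum_i theta_i^2 = (0.339)^2 = 0.114921.
  gamma(0) = 3 * (1 + 0.114921) = 3 * 1.114921 = 3.344763, which rounds to 3.3448.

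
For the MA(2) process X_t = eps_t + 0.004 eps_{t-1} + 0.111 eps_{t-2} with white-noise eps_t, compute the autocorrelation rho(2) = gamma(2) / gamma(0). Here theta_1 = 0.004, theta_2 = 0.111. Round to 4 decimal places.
\rho(2) = 0.1096

For an MA(q) process with theta_0 = 1, the autocovariance is
  gamma(k) = sigma^2 * sum_{i=0..q-k} theta_i * theta_{i+k},
and rho(k) = gamma(k) / gamma(0). Sigma^2 cancels.
  numerator   = (1)*(0.111) = 0.111.
  denominator = (1)^2 + (0.004)^2 + (0.111)^2 = 1.012337.
  rho(2) = 0.111 / 1.012337 = 0.1096.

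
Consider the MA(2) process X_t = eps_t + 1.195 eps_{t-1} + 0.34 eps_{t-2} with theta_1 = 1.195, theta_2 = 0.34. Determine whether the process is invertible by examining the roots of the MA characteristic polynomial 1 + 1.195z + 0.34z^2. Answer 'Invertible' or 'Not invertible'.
\text{Invertible}

The MA(q) characteristic polynomial is P(z) = 1 + 1.195z + 0.34z^2.
Invertibility requires all roots to lie outside the unit circle, i.e. |z| > 1 for every root.
Set 1 + (1.195) z + (0.34) z^2 = 0, i.e. a z^2 + b z + c = 0 with a = 0.34, b = 1.195, c = 1.
Discriminant D = b^2 - 4ac = (1.195)^2 - 4*(0.34)*1 = 1.428025 - (1.36) = 0.068025.
D >= 0, so the roots are real: z = (-b +/- sqrt(D)) / (2a) = (-1.195 +/- 0.260816) / (0.68).
  z_1 = (-1.195 + 0.260816) / (0.68) = -1.3738,   |z_1| = 1.3738.
  z_2 = (-1.195 - 0.260816) / (0.68) = -2.1409,   |z_2| = 2.1409.
Moduli of all roots: 1.3738, 2.1409.
All moduli strictly greater than 1? Yes.
Verdict: Invertible.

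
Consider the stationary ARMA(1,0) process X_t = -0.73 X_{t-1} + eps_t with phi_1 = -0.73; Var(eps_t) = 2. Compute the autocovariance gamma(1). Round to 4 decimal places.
\gamma(1) = -3.1257

Multiply the model equation by X_{t-k} and take expectations. With theta_0 = psi_0 = 1 and psi_j the MA(infinity) weights, this gives
  gamma(k) - sum_i phi_i gamma(k-i) = c_k,
  c_k = sigma^2 * sum_{j=k..q} theta_j psi_{j-k}   (c_k = 0 for k > q),
using gamma(-m) = gamma(m).
Pure AR (q = 0): c_0 = sigma^2 = 2, c_k = 0 for k >= 1.
Equations for k = 0 and k = 1 (AR order 1):
  gamma(0) = phi_1 gamma(1) + c_0
  gamma(1) = phi_1 gamma(0) + c_1
Substituting the second into the first: gamma(0) (1 - phi_1^2) = c_0 + phi_1 c_1, so
  gamma(0) = c_0 / (1 - phi_1^2) = 2 / (1 - (-0.73)^2) = 2 / 0.4671 = 4.281738.
  gamma(1) = phi_1 gamma(0) = (-0.73)(4.281738) = -3.125669.
Therefore gamma(1) = -3.1257 (to 4 decimal places).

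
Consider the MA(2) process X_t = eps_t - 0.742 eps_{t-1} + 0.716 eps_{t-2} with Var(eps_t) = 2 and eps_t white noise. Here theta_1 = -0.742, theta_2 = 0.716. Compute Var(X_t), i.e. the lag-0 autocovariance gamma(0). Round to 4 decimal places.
\gamma(0) = 4.1264

For an MA(q) process X_t = eps_t + sum_i theta_i eps_{t-i} with
Var(eps_t) = sigma^2, the variance is
  gamma(0) = sigma^2 * (1 + sum_i theta_i^2).
  sum_i theta_i^2 = (-0.742)^2 + (0.716)^2 = 0.550564 + 0.512656 = 1.06322.
  gamma(0) = 2 * (1 + 1.06322) = 2 * 2.06322 = 4.12644, which rounds to 4.1264.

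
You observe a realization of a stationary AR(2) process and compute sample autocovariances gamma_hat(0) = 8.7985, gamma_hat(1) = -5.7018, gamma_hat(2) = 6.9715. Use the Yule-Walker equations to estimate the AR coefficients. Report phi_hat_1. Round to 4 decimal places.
\hat\phi_{1} = -0.2320

The Yule-Walker equations for an AR(p) process read, in matrix form,
  Gamma_p phi = r_p,   with   (Gamma_p)_{ij} = gamma(|i - j|),
                       (r_p)_i = gamma(i),   i,j = 1..p.
Substitute the sample gammas (Toeplitz matrix and right-hand side of size 2):
  Gamma_p = [[8.7985, -5.7018], [-5.7018, 8.7985]]
  r_p     = [-5.7018, 6.9715]
Written out:
  8.7985 phi_1 - 5.7018 phi_2 = -5.7018
  -5.7018 phi_1 + 8.7985 phi_2 = 6.9715
Solve by Cramer's rule:
  det = gamma(0)^2 - gamma(1)^2 = (8.7985)^2 - (-5.7018)^2 = 77.41360225 - 32.51052324 = 44.90307901
  phi_hat_1 = [gamma(1) gamma(0) - gamma(1) gamma(2)] / det = [(-5.7018)(8.7985) - (-5.7018)(6.9715)] / 44.90307901 = -10.4171886 / 44.90307901 = -0.232
  phi_hat_2 = [gamma(0) gamma(2) - gamma(1)^2] / det = [(8.7985)(6.9715) - (-5.7018)^2] / 44.90307901 = 28.82821951 / 44.90307901 = 0.642
So phi_hat = [-0.2320, 0.6420].
Therefore phi_hat_1 = -0.2320.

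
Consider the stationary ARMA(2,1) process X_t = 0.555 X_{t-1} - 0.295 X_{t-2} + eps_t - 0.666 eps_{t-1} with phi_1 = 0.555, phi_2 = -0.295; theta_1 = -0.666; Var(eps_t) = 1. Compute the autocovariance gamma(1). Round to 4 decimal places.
\gamma(1) = -0.0124

Multiply the model equation by X_{t-k} and take expectations. With theta_0 = psi_0 = 1 and psi_j the MA(infinity) weights, this gives
  gamma(k) - sum_i phi_i gamma(k-i) = c_k,
  c_k = sigma^2 * sum_{j=k..q} theta_j psi_{j-k}   (c_k = 0 for k > q),
using gamma(-m) = gamma(m).
psi-weights needed (psi_j = theta_j + sum_i phi_i psi_{j-i}):
  psi_1 = theta_1 + phi_1 = -0.666 + (0.555) = -0.111
Right-hand sides:
  c_0 = sigma^2 (1 + theta_1 psi_1) = 1 * (1 + (-0.666)(-0.111)) = 1 * 1.073926 = 1.073926
  c_1 = sigma^2 theta_1 = 1 * (-0.666) = -0.666
  c_2 = 0
Equations for k = 0, 1, 2 (AR order 2, c_2 = 0):
  (E0) gamma(0) = phi_1 gamma(1) + phi_2 gamma(2) + c_0
  (E1) gamma(1) = phi_1 gamma(0) + phi_2 gamma(1) + c_1
  (E2) gamma(2) = phi_1 gamma(1) + phi_2 gamma(0)
From (E1): gamma(1) = A gamma(0) + B with
  A = phi_1 / (1 - phi_2) = 0.555 / 1.295 = 0.428571,   B = c_1 / (1 - phi_2) = -0.666 / 1.295 = -0.514286.
Insert (E2) into (E0): gamma(0) (1 - phi_2^2) = phi_1 (1 + phi_2) gamma(1) + c_0.
  phi_1 (1 + phi_2) = (0.555)(0.705) = 0.391275,   1 - phi_2^2 = 0.912975.
Replace gamma(1) by A gamma(0) + B and collect gamma(0):
  gamma(0) [0.912975 - (0.391275)(0.428571)] = (0.391275)(-0.514286) + 1.073926
  gamma(0) * 0.745286 = 0.872699
  gamma(0) = 0.872699 / 0.745286 = 1.170959.
  gamma(1) = A gamma(0) + B = (0.428571)(1.170959) + (-0.514286) = -0.012446.
Therefore gamma(1) = -0.0124 (to 4 decimal places).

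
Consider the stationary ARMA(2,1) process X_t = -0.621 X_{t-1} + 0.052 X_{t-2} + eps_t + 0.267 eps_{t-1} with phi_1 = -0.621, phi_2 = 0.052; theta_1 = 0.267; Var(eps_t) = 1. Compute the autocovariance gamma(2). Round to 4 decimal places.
\gamma(2) = 0.4065

Multiply the model equation by X_{t-k} and take expectations. With theta_0 = psi_0 = 1 and psi_j the MA(infinity) weights, this gives
  gamma(k) - sum_i phi_i gamma(k-i) = c_k,
  c_k = sigma^2 * sum_{j=k..q} theta_j psi_{j-k}   (c_k = 0 for k > q),
using gamma(-m) = gamma(m).
psi-weights needed (psi_j = theta_j + sum_i phi_i psi_{j-i}):
  psi_1 = theta_1 + phi_1 = 0.267 + (-0.621) = -0.354
Right-hand sides:
  c_0 = sigma^2 (1 + theta_1 psi_1) = 1 * (1 + (0.267)(-0.354)) = 1 * 0.905482 = 0.905482
  c_1 = sigma^2 theta_1 = 1 * (0.267) = 0.267
  c_2 = 0
Equations for k = 0, 1, 2 (AR order 2, c_2 = 0):
  (E0) gamma(0) = phi_1 gamma(1) + phi_2 gamma(2) + c_0
  (E1) gamma(1) = phi_1 gamma(0) + phi_2 gamma(1) + c_1
  (E2) gamma(2) = phi_1 gamma(1) + phi_2 gamma(0)
From (E1): gamma(1) = A gamma(0) + B with
  A = phi_1 / (1 - phi_2) = -0.621 / 0.948 = -0.655063,   B = c_1 / (1 - phi_2) = 0.267 / 0.948 = 0.281646.
Insert (E2) into (E0): gamma(0) (1 - phi_2^2) = phi_1 (1 + phi_2) gamma(1) + c_0.
  phi_1 (1 + phi_2) = (-0.621)(1.052) = -0.653292,   1 - phi_2^2 = 0.997296.
Replace gamma(1) by A gamma(0) + B and collect gamma(0):
  gamma(0) [0.997296 - (-0.653292)(-0.655063)] = (-0.653292)(0.281646) + 0.905482
  gamma(0) * 0.569348 = 0.721485
  gamma(0) = 0.721485 / 0.569348 = 1.267212.
  gamma(1) = A gamma(0) + B = (-0.655063)(1.267212) + (0.281646) = -0.548459.
  gamma(2) = phi_1 gamma(1) + phi_2 gamma(0) = (-0.621)(-0.548459) + (0.052)(1.267212) = 0.406488.
Therefore gamma(2) = 0.4065 (to 4 decimal places).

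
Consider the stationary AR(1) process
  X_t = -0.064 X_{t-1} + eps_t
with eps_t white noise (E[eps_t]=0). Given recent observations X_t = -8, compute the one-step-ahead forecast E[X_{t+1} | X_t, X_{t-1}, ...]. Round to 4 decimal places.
E[X_{t+1} \mid \mathcal F_t] = 0.5120

For an AR(p) model X_t = c + sum_i phi_i X_{t-i} + eps_t, the
one-step-ahead conditional mean is
  E[X_{t+1} | X_t, ...] = c + sum_i phi_i X_{t+1-i}.
Substitute known values:
  E[X_{t+1} | ...] = (-0.064) * (-8)
                   = 0.5120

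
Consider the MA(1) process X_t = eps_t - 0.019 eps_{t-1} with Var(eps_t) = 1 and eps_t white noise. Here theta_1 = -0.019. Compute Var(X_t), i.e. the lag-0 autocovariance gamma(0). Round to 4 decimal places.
\gamma(0) = 1.0004

For an MA(q) process X_t = eps_t + sum_i theta_i eps_{t-i} with
Var(eps_t) = sigma^2, the variance is
  gamma(0) = sigma^2 * (1 + sum_i theta_i^2).
  sum_i theta_i^2 = (-0.019)^2 = 0.000361.
  gamma(0) = 1 * (1 + 0.000361) = 1 * 1.000361 = 1.000361, which rounds to 1.0004.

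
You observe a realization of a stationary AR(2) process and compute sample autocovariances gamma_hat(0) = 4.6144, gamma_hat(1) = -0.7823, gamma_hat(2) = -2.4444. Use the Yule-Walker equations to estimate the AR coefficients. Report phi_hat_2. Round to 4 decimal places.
\hat\phi_{2} = -0.5750

The Yule-Walker equations for an AR(p) process read, in matrix form,
  Gamma_p phi = r_p,   with   (Gamma_p)_{ij} = gamma(|i - j|),
                       (r_p)_i = gamma(i),   i,j = 1..p.
Substitute the sample gammas (Toeplitz matrix and right-hand side of size 2):
  Gamma_p = [[4.6144, -0.7823], [-0.7823, 4.6144]]
  r_p     = [-0.7823, -2.4444]
Written out:
  4.6144 phi_1 - 0.7823 phi_2 = -0.7823
  -0.7823 phi_1 + 4.6144 phi_2 = -2.4444
Solve by Cramer's rule:
  det = gamma(0)^2 - gamma(1)^2 = (4.6144)^2 - (-0.7823)^2 = 21.29268736 - 0.61199329 = 20.68069407
  phi_hat_1 = [gamma(1) gamma(0) - gamma(1) gamma(2)] / det = [(-0.7823)(4.6144) - (-0.7823)(-2.4444)] / 20.68069407 = -5.52209924 / 20.68069407 = -0.267
  phi_hat_2 = [gamma(0) gamma(2) - gamma(1)^2] / det = [(4.6144)(-2.4444) - (-0.7823)^2] / 20.68069407 = -11.89143265 / 20.68069407 = -0.575
So phi_hat = [-0.2670, -0.5750].
Therefore phi_hat_2 = -0.5750.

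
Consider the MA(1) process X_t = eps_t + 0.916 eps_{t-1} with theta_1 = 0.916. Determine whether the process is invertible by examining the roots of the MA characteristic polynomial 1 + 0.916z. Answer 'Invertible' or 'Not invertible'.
\text{Invertible}

The MA(q) characteristic polynomial is P(z) = 1 + 0.916z.
Invertibility requires all roots to lie outside the unit circle, i.e. |z| > 1 for every root.
This is linear in z: 1 + (0.916) z = 0  =>  z = -1/(0.916) = -1.091703,  |z| = 1.091703.
Moduli of all roots: 1.0917.
All moduli strictly greater than 1? Yes.
Verdict: Invertible.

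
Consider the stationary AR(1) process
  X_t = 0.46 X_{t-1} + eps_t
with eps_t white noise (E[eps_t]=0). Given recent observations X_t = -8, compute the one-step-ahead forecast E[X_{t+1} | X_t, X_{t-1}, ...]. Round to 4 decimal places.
E[X_{t+1} \mid \mathcal F_t] = -3.6800

For an AR(p) model X_t = c + sum_i phi_i X_{t-i} + eps_t, the
one-step-ahead conditional mean is
  E[X_{t+1} | X_t, ...] = c + sum_i phi_i X_{t+1-i}.
Substitute known values:
  E[X_{t+1} | ...] = (0.46) * (-8)
                   = -3.6800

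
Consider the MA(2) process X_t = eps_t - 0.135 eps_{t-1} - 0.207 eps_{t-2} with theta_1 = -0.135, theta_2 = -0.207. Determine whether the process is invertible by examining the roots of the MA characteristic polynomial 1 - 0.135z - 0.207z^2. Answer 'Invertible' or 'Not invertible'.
\text{Invertible}

The MA(q) characteristic polynomial is P(z) = 1 - 0.135z - 0.207z^2.
Invertibility requires all roots to lie outside the unit circle, i.e. |z| > 1 for every root.
Set 1 + (-0.135) z + (-0.207) z^2 = 0, i.e. a z^2 + b z + c = 0 with a = -0.207, b = -0.135, c = 1.
Discriminant D = b^2 - 4ac = (-0.135)^2 - 4*(-0.207)*1 = 0.018225 - (-0.828) = 0.846225.
D >= 0, so the roots are real: z = (-b +/- sqrt(D)) / (2a) = (0.135 +/- 0.919905) / (-0.414).
  z_1 = (0.135 + 0.919905) / (-0.414) = -2.5481,   |z_1| = 2.5481.
  z_2 = (0.135 - 0.919905) / (-0.414) = 1.8959,   |z_2| = 1.8959.
Moduli of all roots: 2.5481, 1.8959.
All moduli strictly greater than 1? Yes.
Verdict: Invertible.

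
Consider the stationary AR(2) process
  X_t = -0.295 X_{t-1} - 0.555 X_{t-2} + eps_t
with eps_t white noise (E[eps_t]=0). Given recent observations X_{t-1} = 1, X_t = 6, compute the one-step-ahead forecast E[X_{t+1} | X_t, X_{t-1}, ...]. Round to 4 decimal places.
E[X_{t+1} \mid \mathcal F_t] = -2.3250

For an AR(p) model X_t = c + sum_i phi_i X_{t-i} + eps_t, the
one-step-ahead conditional mean is
  E[X_{t+1} | X_t, ...] = c + sum_i phi_i X_{t+1-i}.
Substitute known values:
  E[X_{t+1} | ...] = (-0.295) * (6) + (-0.555) * (1)
                   = -2.3250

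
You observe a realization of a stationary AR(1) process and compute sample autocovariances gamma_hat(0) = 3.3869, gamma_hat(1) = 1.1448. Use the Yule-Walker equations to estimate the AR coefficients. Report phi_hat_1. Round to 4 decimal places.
\hat\phi_{1} = 0.3380

The Yule-Walker equations for an AR(p) process read, in matrix form,
  Gamma_p phi = r_p,   with   (Gamma_p)_{ij} = gamma(|i - j|),
                       (r_p)_i = gamma(i),   i,j = 1..p.
Substitute the sample gammas (Toeplitz matrix and right-hand side of size 1):
  Gamma_p = [[3.3869]]
  r_p     = [1.1448]
With p = 1 this is the single equation gamma(0) phi_1 = gamma(1):
  phi_hat_1 = gamma(1) / gamma(0) = 1.1448 / 3.3869 = 0.3380.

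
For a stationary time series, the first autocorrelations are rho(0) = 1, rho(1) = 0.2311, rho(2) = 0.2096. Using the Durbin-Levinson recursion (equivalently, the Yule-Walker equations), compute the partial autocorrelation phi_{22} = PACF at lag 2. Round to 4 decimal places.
\phi_{22} = 0.1650

The PACF at lag k is phi_{kk}, the last component of the solution
to the Yule-Walker system G_k phi = r_k where
  (G_k)_{ij} = rho(|i - j|), (r_k)_i = rho(i), i,j = 1..k.
Equivalently, Durbin-Levinson gives phi_{kk} iteratively:
  phi_{11} = rho(1)
  phi_{kk} = [rho(k) - sum_{j=1..k-1} phi_{k-1,j} rho(k-j)]
            / [1 - sum_{j=1..k-1} phi_{k-1,j} rho(j)],
  phi_{k,j} = phi_{k-1,j} - phi_{kk} phi_{k-1,k-j},  j = 1..k-1.
Step k = 1:
  phi_11 = rho(1) = 0.2311.
Step k = 2:
  phi_22 = [rho(2) - phi_11 rho(1)] / [1 - phi_11 rho(1)] = [0.2096 - (0.2311)(0.2311)] / [1 - (0.2311)(0.2311)]
         = 0.15619279 / 0.94659279 = 0.165.
Therefore phi_{22} = 0.1650.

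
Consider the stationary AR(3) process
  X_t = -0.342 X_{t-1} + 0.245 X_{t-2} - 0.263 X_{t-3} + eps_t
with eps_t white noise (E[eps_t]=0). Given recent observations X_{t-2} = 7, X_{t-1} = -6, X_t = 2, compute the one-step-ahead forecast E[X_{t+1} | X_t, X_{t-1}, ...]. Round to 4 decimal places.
E[X_{t+1} \mid \mathcal F_t] = -3.9950

For an AR(p) model X_t = c + sum_i phi_i X_{t-i} + eps_t, the
one-step-ahead conditional mean is
  E[X_{t+1} | X_t, ...] = c + sum_i phi_i X_{t+1-i}.
Substitute known values:
  E[X_{t+1} | ...] = (-0.342) * (2) + (0.245) * (-6) + (-0.263) * (7)
                   = -3.9950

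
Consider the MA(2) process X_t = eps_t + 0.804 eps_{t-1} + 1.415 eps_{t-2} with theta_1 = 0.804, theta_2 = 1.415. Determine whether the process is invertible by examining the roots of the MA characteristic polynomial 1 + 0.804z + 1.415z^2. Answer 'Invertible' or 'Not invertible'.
\text{Not invertible}

The MA(q) characteristic polynomial is P(z) = 1 + 0.804z + 1.415z^2.
Invertibility requires all roots to lie outside the unit circle, i.e. |z| > 1 for every root.
Set 1 + (0.804) z + (1.415) z^2 = 0, i.e. a z^2 + b z + c = 0 with a = 1.415, b = 0.804, c = 1.
Discriminant D = b^2 - 4ac = (0.804)^2 - 4*(1.415)*1 = 0.646416 - (5.66) = -5.013584.
D < 0, so the roots are the complex-conjugate pair z = (-b +/- i sqrt(-D)) / (2a) = -0.2841 +/- 0.7912i.
For a conjugate pair |z|^2 = z * conj(z) = (product of roots) = c/a = 1/(1.415) = 0.706714, so |z| = sqrt(0.706714) = 0.8407 for both roots.
Moduli of all roots: 0.8407, 0.8407.
All moduli strictly greater than 1? No.
Verdict: Not invertible.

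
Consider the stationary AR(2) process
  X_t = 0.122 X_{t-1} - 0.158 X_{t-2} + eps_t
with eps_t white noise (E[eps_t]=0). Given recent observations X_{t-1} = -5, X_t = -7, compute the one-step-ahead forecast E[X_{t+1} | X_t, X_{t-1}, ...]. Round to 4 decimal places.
E[X_{t+1} \mid \mathcal F_t] = -0.0640

For an AR(p) model X_t = c + sum_i phi_i X_{t-i} + eps_t, the
one-step-ahead conditional mean is
  E[X_{t+1} | X_t, ...] = c + sum_i phi_i X_{t+1-i}.
Substitute known values:
  E[X_{t+1} | ...] = (0.122) * (-7) + (-0.158) * (-5)
                   = -0.0640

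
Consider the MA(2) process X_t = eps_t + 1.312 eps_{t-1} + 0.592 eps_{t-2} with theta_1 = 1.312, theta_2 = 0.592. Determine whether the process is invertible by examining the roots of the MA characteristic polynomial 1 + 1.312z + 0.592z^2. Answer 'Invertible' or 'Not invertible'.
\text{Invertible}

The MA(q) characteristic polynomial is P(z) = 1 + 1.312z + 0.592z^2.
Invertibility requires all roots to lie outside the unit circle, i.e. |z| > 1 for every root.
Set 1 + (1.312) z + (0.592) z^2 = 0, i.e. a z^2 + b z + c = 0 with a = 0.592, b = 1.312, c = 1.
Discriminant D = b^2 - 4ac = (1.312)^2 - 4*(0.592)*1 = 1.721344 - (2.368) = -0.646656.
D < 0, so the roots are the complex-conjugate pair z = (-b +/- i sqrt(-D)) / (2a) = -1.1081 +/- 0.6792i.
For a conjugate pair |z|^2 = z * conj(z) = (product of roots) = c/a = 1/(0.592) = 1.689189, so |z| = sqrt(1.689189) = 1.2997 for both roots.
Moduli of all roots: 1.2997, 1.2997.
All moduli strictly greater than 1? Yes.
Verdict: Invertible.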